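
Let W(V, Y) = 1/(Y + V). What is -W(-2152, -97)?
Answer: 1/2249 ≈ 0.00044464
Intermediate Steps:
W(V, Y) = 1/(V + Y)
-W(-2152, -97) = -1/(-2152 - 97) = -1/(-2249) = -1*(-1/2249) = 1/2249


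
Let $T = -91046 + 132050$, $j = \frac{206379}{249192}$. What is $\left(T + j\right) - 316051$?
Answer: $- \frac{7615478405}{27688} \approx -2.7505 \cdot 10^{5}$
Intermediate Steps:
$j = \frac{22931}{27688}$ ($j = 206379 \cdot \frac{1}{249192} = \frac{22931}{27688} \approx 0.82819$)
$T = 41004$
$\left(T + j\right) - 316051 = \left(41004 + \frac{22931}{27688}\right) - 316051 = \frac{1135341683}{27688} - 316051 = - \frac{7615478405}{27688}$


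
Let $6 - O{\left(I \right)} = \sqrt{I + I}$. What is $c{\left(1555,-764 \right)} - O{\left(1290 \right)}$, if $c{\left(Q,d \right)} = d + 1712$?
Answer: $942 + 2 \sqrt{645} \approx 992.79$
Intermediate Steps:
$c{\left(Q,d \right)} = 1712 + d$
$O{\left(I \right)} = 6 - \sqrt{2} \sqrt{I}$ ($O{\left(I \right)} = 6 - \sqrt{I + I} = 6 - \sqrt{2 I} = 6 - \sqrt{2} \sqrt{I}$)
$c{\left(1555,-764 \right)} - O{\left(1290 \right)} = \left(1712 - 764\right) - \left(6 - \sqrt{2} \sqrt{1290}\right) = 948 - \left(6 - 2 \sqrt{645}\right) = 942 + 2 \sqrt{645}$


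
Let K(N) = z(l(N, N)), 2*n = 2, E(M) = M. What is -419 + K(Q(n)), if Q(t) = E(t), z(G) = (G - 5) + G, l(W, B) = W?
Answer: -422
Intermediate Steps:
n = 1 (n = (½)*2 = 1)
z(G) = -5 + 2*G (z(G) = (-5 + G) + G = -5 + 2*G)
Q(t) = t
K(N) = -5 + 2*N
-419 + K(Q(n)) = -419 + (-5 + 2*1) = -419 + (-5 + 2) = -419 - 3 = -422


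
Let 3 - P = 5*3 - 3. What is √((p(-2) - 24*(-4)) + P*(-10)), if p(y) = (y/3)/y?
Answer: √1677/3 ≈ 13.650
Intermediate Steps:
P = -9 (P = 3 - (5*3 - 3) = 3 - (15 - 3) = 3 - 1*12 = 3 - 12 = -9)
p(y) = ⅓ (p(y) = (y*(⅓))/y = (y/3)/y = ⅓)
√((p(-2) - 24*(-4)) + P*(-10)) = √((⅓ - 24*(-4)) - 9*(-10)) = √((⅓ + 96) + 90) = √(289/3 + 90) = √(559/3) = √1677/3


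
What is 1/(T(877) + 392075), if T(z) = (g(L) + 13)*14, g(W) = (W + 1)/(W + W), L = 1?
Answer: 1/392271 ≈ 2.5493e-6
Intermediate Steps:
g(W) = (1 + W)/(2*W) (g(W) = (1 + W)/((2*W)) = (1 + W)*(1/(2*W)) = (1 + W)/(2*W))
T(z) = 196 (T(z) = ((1/2)*(1 + 1)/1 + 13)*14 = ((1/2)*1*2 + 13)*14 = (1 + 13)*14 = 14*14 = 196)
1/(T(877) + 392075) = 1/(196 + 392075) = 1/392271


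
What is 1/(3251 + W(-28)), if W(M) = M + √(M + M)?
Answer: 3223/10387785 - 2*I*√14/10387785 ≈ 0.00031027 - 7.204e-7*I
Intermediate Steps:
W(M) = M + √2*√M (W(M) = M + √(2*M) = M + √2*√M)
1/(3251 + W(-28)) = 1/(3251 + (-28 + √2*√(-28))) = 1/(3251 + (-28 + √2*(2*I*√7))) = 1/(3251 + (-28 + 2*I*√14)) = 1/(3223 + 2*I*√14)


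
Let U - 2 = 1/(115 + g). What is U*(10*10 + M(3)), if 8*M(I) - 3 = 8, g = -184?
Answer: 111107/552 ≈ 201.28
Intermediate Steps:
M(I) = 11/8 (M(I) = 3/8 + (⅛)*8 = 3/8 + 1 = 11/8)
U = 137/69 (U = 2 + 1/(115 - 184) = 2 + 1/(-69) = 2 - 1/69 = 137/69 ≈ 1.9855)
U*(10*10 + M(3)) = 137*(10*10 + 11/8)/69 = 137*(100 + 11/8)/69 = (137/69)*(811/8) = 111107/552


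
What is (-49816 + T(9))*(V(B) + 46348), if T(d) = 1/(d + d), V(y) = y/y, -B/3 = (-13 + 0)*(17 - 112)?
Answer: -41560545763/18 ≈ -2.3089e+9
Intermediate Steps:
B = -3705 (B = -3*(-13 + 0)*(17 - 112) = -(-39)*(-95) = -3*1235 = -3705)
V(y) = 1
T(d) = 1/(2*d)
(-49816 + T(9))*(V(B) + 46348) = (-49816 + (½)/9)*(1 + 46348) = (-49816 + (½)*(⅑))*46349 = (-49816 + 1/18)*46349 = -896687/18*46349 = -41560545763/18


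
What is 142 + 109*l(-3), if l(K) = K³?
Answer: -2801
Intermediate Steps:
142 + 109*l(-3) = 142 + 109*(-3)³ = 142 + 109*(-27) = 142 - 2943 = -2801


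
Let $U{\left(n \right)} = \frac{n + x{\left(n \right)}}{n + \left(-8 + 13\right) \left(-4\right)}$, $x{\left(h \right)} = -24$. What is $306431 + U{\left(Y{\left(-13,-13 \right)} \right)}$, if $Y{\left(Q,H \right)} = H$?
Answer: $\frac{10112260}{33} \approx 3.0643 \cdot 10^{5}$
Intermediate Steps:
$U{\left(n \right)} = \frac{-24 + n}{-20 + n}$ ($U{\left(n \right)} = \frac{n - 24}{n + \left(-8 + 13\right) \left(-4\right)} = \frac{-24 + n}{n + 5 \left(-4\right)} = \frac{-24 + n}{n - 20} = \frac{-24 + n}{-20 + n}$)
$306431 + U{\left(Y{\left(-13,-13 \right)} \right)} = 306431 + \frac{-24 - 13}{-20 - 13} = 306431 + \frac{1}{-33} \left(-37\right) = 306431 - - \frac{37}{33} = 306431 + \frac{37}{33} = \frac{10112260}{33}$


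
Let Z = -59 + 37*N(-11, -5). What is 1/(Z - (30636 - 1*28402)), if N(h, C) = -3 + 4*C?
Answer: -1/3144 ≈ -0.00031807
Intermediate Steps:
Z = -910 (Z = -59 + 37*(-3 + 4*(-5)) = -59 + 37*(-3 - 20) = -59 + 37*(-23) = -59 - 851 = -910)
1/(Z - (30636 - 1*28402)) = 1/(-910 - (30636 - 1*28402)) = 1/(-910 - (30636 - 28402)) = 1/(-910 - 1*2234) = 1/(-910 - 2234) = 1/(-3144) = -1/3144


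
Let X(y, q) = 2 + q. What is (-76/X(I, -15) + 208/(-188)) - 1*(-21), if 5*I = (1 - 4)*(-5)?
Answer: 15727/611 ≈ 25.740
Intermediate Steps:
I = 3 (I = ((1 - 4)*(-5))/5 = (-3*(-5))/5 = (1/5)*15 = 3)
(-76/X(I, -15) + 208/(-188)) - 1*(-21) = (-76/(2 - 15) + 208/(-188)) - 1*(-21) = (-76/(-13) + 208*(-1/188)) + 21 = (-76*(-1/13) - 52/47) + 21 = (76/13 - 52/47) + 21 = 2896/611 + 21 = 15727/611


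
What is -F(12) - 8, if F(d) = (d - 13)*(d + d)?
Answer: 16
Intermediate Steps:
F(d) = 2*d*(-13 + d) (F(d) = (-13 + d)*(2*d) = 2*d*(-13 + d))
-F(12) - 8 = -2*12*(-13 + 12) - 8 = -2*12*(-1) - 8 = -1*(-24) - 8 = 24 - 8 = 16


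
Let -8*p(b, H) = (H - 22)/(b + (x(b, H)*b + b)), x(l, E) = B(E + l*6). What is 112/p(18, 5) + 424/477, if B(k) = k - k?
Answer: 290440/153 ≈ 1898.3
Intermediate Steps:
B(k) = 0
x(l, E) = 0
p(b, H) = -(-22 + H)/(16*b) (p(b, H) = -(H - 22)/(8*(b + (0*b + b))) = -(-22 + H)/(8*(b + (0 + b))) = -(-22 + H)/(8*(b + b)) = -(-22 + H)/(8*(2*b)) = -(-22 + H)*1/(2*b)/8 = -(-22 + H)/(16*b))
112/p(18, 5) + 424/477 = 112/(((1/16)*(22 - 1*5)/18)) + 424/477 = 112/(((1/16)*(1/18)*(22 - 5))) + 424*(1/477) = 112/(((1/16)*(1/18)*17)) + 8/9 = 112/(17/288) + 8/9 = 112*(288/17) + 8/9 = 32256/17 + 8/9 = 290440/153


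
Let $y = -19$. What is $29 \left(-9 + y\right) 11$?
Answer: $-8932$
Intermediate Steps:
$29 \left(-9 + y\right) 11 = 29 \left(-9 - 19\right) 11 = 29 \left(-28\right) 11 = \left(-812\right) 11 = -8932$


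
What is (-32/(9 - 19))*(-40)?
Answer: -128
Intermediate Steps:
(-32/(9 - 19))*(-40) = (-32/(-10))*(-40) = -⅒*(-32)*(-40) = (16/5)*(-40) = -128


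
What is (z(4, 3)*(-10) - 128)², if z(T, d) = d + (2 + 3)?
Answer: 43264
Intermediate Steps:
z(T, d) = 5 + d (z(T, d) = d + 5 = 5 + d)
(z(4, 3)*(-10) - 128)² = ((5 + 3)*(-10) - 128)² = (8*(-10) - 128)² = (-80 - 128)² = (-208)² = 43264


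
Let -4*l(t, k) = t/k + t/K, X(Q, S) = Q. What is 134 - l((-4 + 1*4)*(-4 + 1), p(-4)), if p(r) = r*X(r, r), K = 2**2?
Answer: 134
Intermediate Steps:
K = 4
p(r) = r**2 (p(r) = r*r = r**2)
l(t, k) = -t/16 - t/(4*k) (l(t, k) = -(t/k + t/4)/4 = -(t/4 + t/k)/4 = -t/16 - t/(4*k))
134 - l((-4 + 1*4)*(-4 + 1), p(-4)) = 134 - (-1)*(-4 + 1*4)*(-4 + 1)*(4 + (-4)**2)/(16*((-4)**2)) = 134 - (-1)*(-4 + 4)*(-3)*(4 + 16)/(16*16) = 134 - (-1)*0*(-3)*20/(16*16) = 134 - (-1)*0*20/(16*16) = 134 - 1*0 = 134 + 0 = 134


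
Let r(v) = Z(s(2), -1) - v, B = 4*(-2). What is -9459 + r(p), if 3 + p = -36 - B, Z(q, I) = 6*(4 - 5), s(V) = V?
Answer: -9434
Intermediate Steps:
B = -8
Z(q, I) = -6 (Z(q, I) = 6*(-1) = -6)
p = -31 (p = -3 + (-36 - 1*(-8)) = -3 + (-36 + 8) = -3 - 28 = -31)
r(v) = -6 - v
-9459 + r(p) = -9459 + (-6 - 1*(-31)) = -9459 + (-6 + 31) = -9459 + 25 = -9434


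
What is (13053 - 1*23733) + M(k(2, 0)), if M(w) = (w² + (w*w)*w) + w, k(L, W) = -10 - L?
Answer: -12276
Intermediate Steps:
M(w) = w + w² + w³ (M(w) = (w² + w²*w) + w = (w² + w³) + w = w + w² + w³)
(13053 - 1*23733) + M(k(2, 0)) = (13053 - 1*23733) + (-10 - 1*2)*(1 + (-10 - 1*2) + (-10 - 1*2)²) = (13053 - 23733) + (-10 - 2)*(1 + (-10 - 2) + (-10 - 2)²) = -10680 - 12*(1 - 12 + (-12)²) = -10680 - 12*(1 - 12 + 144) = -10680 - 12*133 = -10680 - 1596 = -12276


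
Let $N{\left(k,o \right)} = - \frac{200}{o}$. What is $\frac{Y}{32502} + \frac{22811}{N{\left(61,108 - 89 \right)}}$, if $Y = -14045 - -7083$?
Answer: $- \frac{7044025859}{3250200} \approx -2167.3$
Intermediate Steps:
$Y = -6962$ ($Y = -14045 + 7083 = -6962$)
$\frac{Y}{32502} + \frac{22811}{N{\left(61,108 - 89 \right)}} = - \frac{6962}{32502} + \frac{22811}{\left(-200\right) \frac{1}{108 - 89}} = \left(-6962\right) \frac{1}{32502} + \frac{22811}{\left(-200\right) \frac{1}{19}} = - \frac{3481}{16251} + \frac{22811}{\left(-200\right) \frac{1}{19}} = - \frac{3481}{16251} + \frac{22811}{- \frac{200}{19}} = - \frac{3481}{16251} + 22811 \left(- \frac{19}{200}\right) = - \frac{3481}{16251} - \frac{433409}{200} = - \frac{7044025859}{3250200}$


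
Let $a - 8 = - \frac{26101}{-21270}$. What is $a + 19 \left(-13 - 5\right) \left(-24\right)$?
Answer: $\frac{174780421}{21270} \approx 8217.2$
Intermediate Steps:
$a = \frac{196261}{21270}$ ($a = 8 - \frac{26101}{-21270} = 8 - - \frac{26101}{21270} = 8 + \frac{26101}{21270} = \frac{196261}{21270} \approx 9.2271$)
$a + 19 \left(-13 - 5\right) \left(-24\right) = \frac{196261}{21270} + 19 \left(-13 - 5\right) \left(-24\right) = \frac{196261}{21270} + 19 \left(-18\right) \left(-24\right) = \frac{196261}{21270} - -8208 = \frac{196261}{21270} + 8208 = \frac{174780421}{21270}$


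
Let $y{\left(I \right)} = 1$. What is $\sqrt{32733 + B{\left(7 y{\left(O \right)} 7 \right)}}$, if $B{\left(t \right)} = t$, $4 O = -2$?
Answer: $\sqrt{32782} \approx 181.06$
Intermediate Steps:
$O = - \frac{1}{2}$ ($O = \frac{1}{4} \left(-2\right) = - \frac{1}{2} \approx -0.5$)
$\sqrt{32733 + B{\left(7 y{\left(O \right)} 7 \right)}} = \sqrt{32733 + 7 \cdot 1 \cdot 7} = \sqrt{32733 + 7 \cdot 7} = \sqrt{32733 + 49} = \sqrt{32782}$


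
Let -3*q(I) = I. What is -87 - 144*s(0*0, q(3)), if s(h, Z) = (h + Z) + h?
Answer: 57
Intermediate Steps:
q(I) = -I/3
s(h, Z) = Z + 2*h (s(h, Z) = (Z + h) + h = Z + 2*h)
-87 - 144*s(0*0, q(3)) = -87 - 144*(-1/3*3 + 2*(0*0)) = -87 - 144*(-1 + 2*0) = -87 - 144*(-1 + 0) = -87 - 144*(-1) = -87 + 144 = 57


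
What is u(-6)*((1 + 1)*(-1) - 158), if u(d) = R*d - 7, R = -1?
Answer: 160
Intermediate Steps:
u(d) = -7 - d (u(d) = -d - 7 = -7 - d)
u(-6)*((1 + 1)*(-1) - 158) = (-7 - 1*(-6))*((1 + 1)*(-1) - 158) = (-7 + 6)*(2*(-1) - 158) = -(-2 - 158) = -1*(-160) = 160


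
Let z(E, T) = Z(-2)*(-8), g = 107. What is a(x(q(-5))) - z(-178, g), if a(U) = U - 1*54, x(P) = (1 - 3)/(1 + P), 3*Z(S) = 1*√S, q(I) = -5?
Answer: -107/2 + 8*I*√2/3 ≈ -53.5 + 3.7712*I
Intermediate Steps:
Z(S) = √S/3 (Z(S) = (1*√S)/3 = √S/3)
z(E, T) = -8*I*√2/3 (z(E, T) = (√(-2)/3)*(-8) = ((I*√2)/3)*(-8) = (I*√2/3)*(-8) = -8*I*√2/3)
x(P) = -2/(1 + P)
a(U) = -54 + U (a(U) = U - 54 = -54 + U)
a(x(q(-5))) - z(-178, g) = (-54 - 2/(1 - 5)) - (-8)*I*√2/3 = (-54 - 2/(-4)) + 8*I*√2/3 = (-54 - 2*(-¼)) + 8*I*√2/3 = (-54 + ½) + 8*I*√2/3 = -107/2 + 8*I*√2/3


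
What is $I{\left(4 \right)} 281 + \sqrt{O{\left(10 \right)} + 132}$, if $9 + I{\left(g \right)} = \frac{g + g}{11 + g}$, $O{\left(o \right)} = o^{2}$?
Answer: $- \frac{35687}{15} + 2 \sqrt{58} \approx -2363.9$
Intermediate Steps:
$I{\left(g \right)} = -9 + \frac{2 g}{11 + g}$ ($I{\left(g \right)} = -9 + \frac{g + g}{11 + g} = -9 + \frac{2 g}{11 + g}$)
$I{\left(4 \right)} 281 + \sqrt{O{\left(10 \right)} + 132} = \frac{-99 - 28}{11 + 4} \cdot 281 + \sqrt{10^{2} + 132} = \frac{-99 - 28}{15} \cdot 281 + \sqrt{100 + 132} = \frac{1}{15} \left(-127\right) 281 + \sqrt{232} = \left(- \frac{127}{15}\right) 281 + 2 \sqrt{58} = - \frac{35687}{15} + 2 \sqrt{58}$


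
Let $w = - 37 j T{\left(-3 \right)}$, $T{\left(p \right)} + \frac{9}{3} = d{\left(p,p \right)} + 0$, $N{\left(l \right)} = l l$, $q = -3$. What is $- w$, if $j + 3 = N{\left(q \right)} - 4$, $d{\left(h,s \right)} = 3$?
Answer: $0$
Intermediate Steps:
$N{\left(l \right)} = l^{2}$
$T{\left(p \right)} = 0$ ($T{\left(p \right)} = -3 + \left(3 + 0\right) = -3 + 3 = 0$)
$j = 2$ ($j = -3 + \left(\left(-3\right)^{2} - 4\right) = -3 + \left(9 - 4\right) = -3 + 5 = 2$)
$w = 0$ ($w = \left(-37\right) 2 \cdot 0 = \left(-74\right) 0 = 0$)
$- w = \left(-1\right) 0 = 0$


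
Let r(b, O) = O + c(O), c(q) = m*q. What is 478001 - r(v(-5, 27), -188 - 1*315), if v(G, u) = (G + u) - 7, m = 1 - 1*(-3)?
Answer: 480516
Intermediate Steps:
m = 4 (m = 1 + 3 = 4)
v(G, u) = -7 + G + u
c(q) = 4*q
r(b, O) = 5*O (r(b, O) = O + 4*O = 5*O)
478001 - r(v(-5, 27), -188 - 1*315) = 478001 - 5*(-188 - 1*315) = 478001 - 5*(-188 - 315) = 478001 - 5*(-503) = 478001 - 1*(-2515) = 478001 + 2515 = 480516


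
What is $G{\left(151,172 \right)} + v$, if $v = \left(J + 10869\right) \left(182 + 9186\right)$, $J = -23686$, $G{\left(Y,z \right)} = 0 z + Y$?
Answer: $-120069505$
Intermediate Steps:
$G{\left(Y,z \right)} = Y$ ($G{\left(Y,z \right)} = 0 + Y = Y$)
$v = -120069656$ ($v = \left(-23686 + 10869\right) \left(182 + 9186\right) = \left(-12817\right) 9368 = -120069656$)
$G{\left(151,172 \right)} + v = 151 - 120069656 = -120069505$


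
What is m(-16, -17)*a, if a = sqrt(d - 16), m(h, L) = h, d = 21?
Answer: -16*sqrt(5) ≈ -35.777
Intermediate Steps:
a = sqrt(5) (a = sqrt(21 - 16) = sqrt(5) ≈ 2.2361)
m(-16, -17)*a = -16*sqrt(5)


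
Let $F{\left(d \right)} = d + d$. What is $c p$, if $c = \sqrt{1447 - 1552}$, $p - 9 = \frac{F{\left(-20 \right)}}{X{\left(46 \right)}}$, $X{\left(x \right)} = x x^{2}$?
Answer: $\frac{109498 i \sqrt{105}}{12167} \approx 92.218 i$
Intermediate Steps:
$X{\left(x \right)} = x^{3}$
$F{\left(d \right)} = 2 d$
$p = \frac{109498}{12167}$ ($p = 9 + \frac{2 \left(-20\right)}{46^{3}} = 9 - \frac{40}{97336} = 9 - \frac{5}{12167} = \frac{109498}{12167} \approx 8.9996$)
$c = i \sqrt{105}$ ($c = \sqrt{-105} = i \sqrt{105} \approx 10.247 i$)
$c p = i \sqrt{105} \cdot \frac{109498}{12167} = \frac{109498 i \sqrt{105}}{12167}$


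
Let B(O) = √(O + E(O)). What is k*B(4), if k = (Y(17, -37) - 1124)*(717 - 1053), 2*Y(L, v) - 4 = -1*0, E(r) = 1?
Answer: 376992*√5 ≈ 8.4298e+5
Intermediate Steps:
Y(L, v) = 2 (Y(L, v) = 2 + (-1*0)/2 = 2 + (½)*0 = 2 + 0 = 2)
B(O) = √(1 + O) (B(O) = √(O + 1) = √(1 + O))
k = 376992 (k = (2 - 1124)*(717 - 1053) = -1122*(-336) = 376992)
k*B(4) = 376992*√(1 + 4) = 376992*√5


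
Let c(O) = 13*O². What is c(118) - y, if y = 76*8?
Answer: 180404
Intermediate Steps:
y = 608
c(118) - y = 13*118² - 1*608 = 13*13924 - 608 = 181012 - 608 = 180404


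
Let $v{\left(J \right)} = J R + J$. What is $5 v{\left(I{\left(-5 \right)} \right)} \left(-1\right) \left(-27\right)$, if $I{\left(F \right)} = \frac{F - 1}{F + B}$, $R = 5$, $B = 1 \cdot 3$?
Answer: $2430$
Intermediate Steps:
$B = 3$
$I{\left(F \right)} = \frac{-1 + F}{3 + F}$ ($I{\left(F \right)} = \frac{F - 1}{F + 3} = \frac{-1 + F}{3 + F}$)
$v{\left(J \right)} = 6 J$ ($v{\left(J \right)} = J 5 + J = 5 J + J = 6 J$)
$5 v{\left(I{\left(-5 \right)} \right)} \left(-1\right) \left(-27\right) = 5 \cdot 6 \frac{-1 - 5}{3 - 5} \left(-1\right) \left(-27\right) = 5 \cdot 6 \frac{1}{-2} \left(-6\right) \left(-1\right) \left(-27\right) = 5 \cdot 6 \left(\left(- \frac{1}{2}\right) \left(-6\right)\right) \left(-1\right) \left(-27\right) = 5 \cdot 6 \cdot 3 \left(-1\right) \left(-27\right) = 5 \cdot 18 \left(-1\right) \left(-27\right) = 90 \left(-1\right) \left(-27\right) = \left(-90\right) \left(-27\right) = 2430$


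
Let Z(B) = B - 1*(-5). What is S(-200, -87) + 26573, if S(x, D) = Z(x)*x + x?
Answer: 65373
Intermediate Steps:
Z(B) = 5 + B (Z(B) = B + 5 = 5 + B)
S(x, D) = x + x*(5 + x) (S(x, D) = (5 + x)*x + x = x*(5 + x) + x = x + x*(5 + x))
S(-200, -87) + 26573 = -200*(6 - 200) + 26573 = -200*(-194) + 26573 = 38800 + 26573 = 65373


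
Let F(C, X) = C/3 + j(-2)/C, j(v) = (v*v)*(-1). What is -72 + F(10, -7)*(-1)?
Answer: -1124/15 ≈ -74.933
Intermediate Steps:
j(v) = -v**2 (j(v) = v**2*(-1) = -v**2)
F(C, X) = -4/C + C/3 (F(C, X) = C/3 + (-1*(-2)**2)/C = C*(1/3) + (-1*4)/C = C/3 - 4/C = -4/C + C/3)
-72 + F(10, -7)*(-1) = -72 + (-4/10 + (1/3)*10)*(-1) = -72 + (-4*1/10 + 10/3)*(-1) = -72 + (-2/5 + 10/3)*(-1) = -72 + (44/15)*(-1) = -72 - 44/15 = -1124/15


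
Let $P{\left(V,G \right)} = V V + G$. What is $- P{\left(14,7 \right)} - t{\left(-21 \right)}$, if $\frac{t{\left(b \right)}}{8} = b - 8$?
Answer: $29$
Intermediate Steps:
$P{\left(V,G \right)} = G + V^{2}$ ($P{\left(V,G \right)} = V^{2} + G = G + V^{2}$)
$t{\left(b \right)} = -64 + 8 b$ ($t{\left(b \right)} = 8 \left(b - 8\right) = 8 \left(-8 + b\right) = -64 + 8 b$)
$- P{\left(14,7 \right)} - t{\left(-21 \right)} = - (7 + 14^{2}) - \left(-64 + 8 \left(-21\right)\right) = - (7 + 196) - \left(-64 - 168\right) = \left(-1\right) 203 - -232 = -203 + 232 = 29$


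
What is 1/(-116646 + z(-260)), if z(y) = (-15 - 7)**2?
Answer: -1/116162 ≈ -8.6087e-6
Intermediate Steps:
z(y) = 484 (z(y) = (-22)**2 = 484)
1/(-116646 + z(-260)) = 1/(-116646 + 484) = 1/(-116162) = -1/116162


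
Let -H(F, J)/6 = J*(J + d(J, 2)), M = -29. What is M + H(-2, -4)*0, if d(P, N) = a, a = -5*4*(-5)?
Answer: -29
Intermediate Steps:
a = 100 (a = -20*(-5) = 100)
d(P, N) = 100
H(F, J) = -6*J*(100 + J) (H(F, J) = -6*J*(J + 100) = -6*J*(100 + J))
M + H(-2, -4)*0 = -29 - 6*(-4)*(100 - 4)*0 = -29 - 6*(-4)*96*0 = -29 + 2304*0 = -29 + 0 = -29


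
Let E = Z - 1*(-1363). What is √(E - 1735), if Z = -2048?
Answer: 22*I*√5 ≈ 49.193*I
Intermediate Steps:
E = -685 (E = -2048 - 1*(-1363) = -2048 + 1363 = -685)
√(E - 1735) = √(-685 - 1735) = √(-2420) = 22*I*√5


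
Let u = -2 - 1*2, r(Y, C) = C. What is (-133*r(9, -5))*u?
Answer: -2660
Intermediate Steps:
u = -4 (u = -2 - 2 = -4)
(-133*r(9, -5))*u = -133*(-5)*(-4) = 665*(-4) = -2660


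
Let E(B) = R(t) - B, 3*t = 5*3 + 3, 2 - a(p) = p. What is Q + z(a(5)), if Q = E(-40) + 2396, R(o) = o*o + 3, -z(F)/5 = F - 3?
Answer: 2505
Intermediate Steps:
a(p) = 2 - p
z(F) = 15 - 5*F (z(F) = -5*(F - 3) = -5*(-3 + F) = 15 - 5*F)
t = 6 (t = (5*3 + 3)/3 = (15 + 3)/3 = (1/3)*18 = 6)
R(o) = 3 + o**2 (R(o) = o**2 + 3 = 3 + o**2)
E(B) = 39 - B (E(B) = (3 + 6**2) - B = (3 + 36) - B = 39 - B)
Q = 2475 (Q = (39 - 1*(-40)) + 2396 = (39 + 40) + 2396 = 79 + 2396 = 2475)
Q + z(a(5)) = 2475 + (15 - 5*(2 - 1*5)) = 2475 + (15 - 5*(2 - 5)) = 2475 + (15 - 5*(-3)) = 2475 + (15 + 15) = 2475 + 30 = 2505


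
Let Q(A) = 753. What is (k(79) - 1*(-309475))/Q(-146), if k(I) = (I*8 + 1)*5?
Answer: 312640/753 ≈ 415.19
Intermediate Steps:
k(I) = 5 + 40*I (k(I) = (8*I + 1)*5 = (1 + 8*I)*5 = 5 + 40*I)
(k(79) - 1*(-309475))/Q(-146) = ((5 + 40*79) - 1*(-309475))/753 = ((5 + 3160) + 309475)*(1/753) = (3165 + 309475)*(1/753) = 312640*(1/753) = 312640/753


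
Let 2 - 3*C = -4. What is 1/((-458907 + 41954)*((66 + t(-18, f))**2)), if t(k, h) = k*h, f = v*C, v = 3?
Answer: -1/735505092 ≈ -1.3596e-9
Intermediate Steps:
C = 2 (C = 2/3 - 1/3*(-4) = 2/3 + 4/3 = 2)
f = 6 (f = 3*2 = 6)
t(k, h) = h*k
1/((-458907 + 41954)*((66 + t(-18, f))**2)) = 1/((-458907 + 41954)*((66 + 6*(-18))**2)) = 1/((-416953)*((66 - 108)**2)) = -1/(416953*((-42)**2)) = -1/416953/1764 = -1/416953*1/1764 = -1/735505092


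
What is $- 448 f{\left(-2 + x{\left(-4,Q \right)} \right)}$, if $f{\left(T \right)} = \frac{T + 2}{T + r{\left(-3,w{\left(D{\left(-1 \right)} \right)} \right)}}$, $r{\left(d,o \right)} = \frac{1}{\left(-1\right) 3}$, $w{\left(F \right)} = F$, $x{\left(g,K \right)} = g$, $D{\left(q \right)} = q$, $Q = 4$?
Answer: $- \frac{5376}{19} \approx -282.95$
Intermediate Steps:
$r{\left(d,o \right)} = - \frac{1}{3}$ ($r{\left(d,o \right)} = \frac{1}{-3} = - \frac{1}{3}$)
$f{\left(T \right)} = \frac{2 + T}{- \frac{1}{3} + T}$ ($f{\left(T \right)} = \frac{T + 2}{T - \frac{1}{3}} = \frac{2 + T}{- \frac{1}{3} + T}$)
$- 448 f{\left(-2 + x{\left(-4,Q \right)} \right)} = - 448 \frac{3 \left(2 - 6\right)}{-1 + 3 \left(-2 - 4\right)} = - 448 \frac{3 \left(2 - 6\right)}{-1 + 3 \left(-6\right)} = - 448 \cdot 3 \frac{1}{-1 - 18} \left(-4\right) = - 448 \cdot 3 \frac{1}{-19} \left(-4\right) = - 448 \cdot 3 \left(- \frac{1}{19}\right) \left(-4\right) = \left(-448\right) \frac{12}{19} = - \frac{5376}{19}$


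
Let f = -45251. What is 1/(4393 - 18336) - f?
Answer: 630934692/13943 ≈ 45251.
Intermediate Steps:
1/(4393 - 18336) - f = 1/(4393 - 18336) - 1*(-45251) = 1/(-13943) + 45251 = -1/13943 + 45251 = 630934692/13943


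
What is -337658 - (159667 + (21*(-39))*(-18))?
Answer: -512067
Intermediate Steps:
-337658 - (159667 + (21*(-39))*(-18)) = -337658 - (159667 - 819*(-18)) = -337658 - (159667 + 14742) = -337658 - 1*174409 = -337658 - 174409 = -512067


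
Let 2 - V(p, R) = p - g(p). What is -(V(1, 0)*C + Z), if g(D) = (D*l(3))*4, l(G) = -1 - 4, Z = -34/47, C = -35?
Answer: -31221/47 ≈ -664.28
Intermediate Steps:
Z = -34/47 (Z = -34*1/47 = -34/47 ≈ -0.72340)
l(G) = -5
g(D) = -20*D (g(D) = (D*(-5))*4 = -5*D*4 = -20*D)
V(p, R) = 2 - 21*p (V(p, R) = 2 - (p - (-20)*p) = 2 - (p + 20*p) = 2 - 21*p)
-(V(1, 0)*C + Z) = -((2 - 21*1)*(-35) - 34/47) = -((2 - 21)*(-35) - 34/47) = -(-19*(-35) - 34/47) = -(665 - 34/47) = -1*31221/47 = -31221/47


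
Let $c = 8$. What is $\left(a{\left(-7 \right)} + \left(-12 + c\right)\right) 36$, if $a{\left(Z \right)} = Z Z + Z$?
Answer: $1368$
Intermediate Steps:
$a{\left(Z \right)} = Z + Z^{2}$ ($a{\left(Z \right)} = Z^{2} + Z = Z + Z^{2}$)
$\left(a{\left(-7 \right)} + \left(-12 + c\right)\right) 36 = \left(- 7 \left(1 - 7\right) + \left(-12 + 8\right)\right) 36 = \left(\left(-7\right) \left(-6\right) - 4\right) 36 = \left(42 - 4\right) 36 = 38 \cdot 36 = 1368$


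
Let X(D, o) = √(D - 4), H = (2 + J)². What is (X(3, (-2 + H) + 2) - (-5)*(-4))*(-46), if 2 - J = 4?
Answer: 920 - 46*I ≈ 920.0 - 46.0*I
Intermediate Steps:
J = -2 (J = 2 - 1*4 = 2 - 4 = -2)
H = 0 (H = (2 - 2)² = 0² = 0)
X(D, o) = √(-4 + D)
(X(3, (-2 + H) + 2) - (-5)*(-4))*(-46) = (√(-4 + 3) - (-5)*(-4))*(-46) = (√(-1) - 5*4)*(-46) = (I - 20)*(-46) = (-20 + I)*(-46) = 920 - 46*I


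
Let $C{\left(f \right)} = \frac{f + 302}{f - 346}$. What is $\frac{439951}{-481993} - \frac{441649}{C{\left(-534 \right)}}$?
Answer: $- \frac{23415902668849}{13977797} \approx -1.6752 \cdot 10^{6}$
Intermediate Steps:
$C{\left(f \right)} = \frac{302 + f}{-346 + f}$
$\frac{439951}{-481993} - \frac{441649}{C{\left(-534 \right)}} = \frac{439951}{-481993} - \frac{441649}{\frac{1}{-346 - 534} \left(302 - 534\right)} = 439951 \left(- \frac{1}{481993}\right) - \frac{441649}{\frac{1}{-880} \left(-232\right)} = - \frac{439951}{481993} - \frac{441649}{\left(- \frac{1}{880}\right) \left(-232\right)} = - \frac{439951}{481993} - \frac{441649}{\frac{29}{110}} = - \frac{439951}{481993} - \frac{48581390}{29} = - \frac{23415902668849}{13977797}$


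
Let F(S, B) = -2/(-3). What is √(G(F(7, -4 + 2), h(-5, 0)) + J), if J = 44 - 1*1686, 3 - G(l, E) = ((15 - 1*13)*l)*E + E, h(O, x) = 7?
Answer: I*√14898/3 ≈ 40.686*I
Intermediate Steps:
F(S, B) = ⅔ (F(S, B) = -2*(-⅓) = ⅔)
G(l, E) = 3 - E - 2*E*l (G(l, E) = 3 - (((15 - 1*13)*l)*E + E) = 3 - (((15 - 13)*l)*E + E) = 3 - ((2*l)*E + E) = 3 - (2*E*l + E) = 3 - (E + 2*E*l) = 3 + (-E - 2*E*l) = 3 - E - 2*E*l)
J = -1642 (J = 44 - 1686 = -1642)
√(G(F(7, -4 + 2), h(-5, 0)) + J) = √((3 - 1*7 - 2*7*⅔) - 1642) = √((3 - 7 - 28/3) - 1642) = √(-40/3 - 1642) = √(-4966/3) = I*√14898/3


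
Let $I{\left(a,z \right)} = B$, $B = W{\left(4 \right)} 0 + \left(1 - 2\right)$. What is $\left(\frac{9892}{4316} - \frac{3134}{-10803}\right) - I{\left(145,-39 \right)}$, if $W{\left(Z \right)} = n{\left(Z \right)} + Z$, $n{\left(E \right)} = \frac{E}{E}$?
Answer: $\frac{3211834}{896649} \approx 3.582$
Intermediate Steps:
$n{\left(E \right)} = 1$
$W{\left(Z \right)} = 1 + Z$
$B = -1$ ($B = \left(1 + 4\right) 0 + \left(1 - 2\right) = 5 \cdot 0 - 1 = 0 - 1 = -1$)
$I{\left(a,z \right)} = -1$
$\left(\frac{9892}{4316} - \frac{3134}{-10803}\right) - I{\left(145,-39 \right)} = \left(\frac{9892}{4316} - \frac{3134}{-10803}\right) - -1 = \left(9892 \cdot \frac{1}{4316} - - \frac{3134}{10803}\right) + 1 = \left(\frac{2473}{1079} + \frac{3134}{10803}\right) + 1 = \frac{2315185}{896649} + 1 = \frac{3211834}{896649}$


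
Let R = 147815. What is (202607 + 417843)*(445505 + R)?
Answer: 368125394000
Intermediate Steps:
(202607 + 417843)*(445505 + R) = (202607 + 417843)*(445505 + 147815) = 620450*593320 = 368125394000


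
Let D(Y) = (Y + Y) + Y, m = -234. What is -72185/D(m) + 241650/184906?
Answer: 6758538955/64902006 ≈ 104.13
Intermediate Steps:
D(Y) = 3*Y (D(Y) = 2*Y + Y = 3*Y)
-72185/D(m) + 241650/184906 = -72185/(3*(-234)) + 241650/184906 = -72185/(-702) + 241650*(1/184906) = -72185*(-1/702) + 120825/92453 = 72185/702 + 120825/92453 = 6758538955/64902006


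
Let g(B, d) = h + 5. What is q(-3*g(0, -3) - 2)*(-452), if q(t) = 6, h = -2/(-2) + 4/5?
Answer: -2712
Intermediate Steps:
h = 9/5 (h = -2*(-½) + 4*(⅕) = 1 + ⅘ = 9/5 ≈ 1.8000)
g(B, d) = 34/5 (g(B, d) = 9/5 + 5 = 34/5)
q(-3*g(0, -3) - 2)*(-452) = 6*(-452) = -2712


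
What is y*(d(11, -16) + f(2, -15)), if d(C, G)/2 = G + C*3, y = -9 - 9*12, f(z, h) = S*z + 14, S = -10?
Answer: -3276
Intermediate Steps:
f(z, h) = 14 - 10*z (f(z, h) = -10*z + 14 = 14 - 10*z)
y = -117 (y = -9 - 108 = -117)
d(C, G) = 2*G + 6*C (d(C, G) = 2*(G + C*3) = 2*(G + 3*C) = 2*G + 6*C)
y*(d(11, -16) + f(2, -15)) = -117*((2*(-16) + 6*11) + (14 - 10*2)) = -117*((-32 + 66) + (14 - 20)) = -117*(34 - 6) = -117*28 = -3276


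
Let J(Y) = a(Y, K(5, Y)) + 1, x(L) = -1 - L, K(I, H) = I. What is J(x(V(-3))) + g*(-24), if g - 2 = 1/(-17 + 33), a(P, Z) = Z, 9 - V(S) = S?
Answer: -87/2 ≈ -43.500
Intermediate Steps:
V(S) = 9 - S
J(Y) = 6 (J(Y) = 5 + 1 = 6)
g = 33/16 (g = 2 + 1/(-17 + 33) = 2 + 1/16 = 33/16 ≈ 2.0625)
J(x(V(-3))) + g*(-24) = 6 + (33/16)*(-24) = 6 - 99/2 = -87/2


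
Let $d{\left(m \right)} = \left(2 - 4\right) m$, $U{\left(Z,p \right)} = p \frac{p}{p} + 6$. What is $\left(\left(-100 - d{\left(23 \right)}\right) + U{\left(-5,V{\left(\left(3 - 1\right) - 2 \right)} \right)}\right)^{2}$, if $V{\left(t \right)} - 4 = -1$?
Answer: $2025$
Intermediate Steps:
$V{\left(t \right)} = 3$ ($V{\left(t \right)} = 4 - 1 = 3$)
$U{\left(Z,p \right)} = 6 + p$ ($U{\left(Z,p \right)} = p 1 + 6 = p + 6 = 6 + p$)
$d{\left(m \right)} = - 2 m$
$\left(\left(-100 - d{\left(23 \right)}\right) + U{\left(-5,V{\left(\left(3 - 1\right) - 2 \right)} \right)}\right)^{2} = \left(\left(-100 - \left(-2\right) 23\right) + \left(6 + 3\right)\right)^{2} = \left(\left(-100 - -46\right) + 9\right)^{2} = \left(\left(-100 + 46\right) + 9\right)^{2} = \left(-54 + 9\right)^{2} = \left(-45\right)^{2} = 2025$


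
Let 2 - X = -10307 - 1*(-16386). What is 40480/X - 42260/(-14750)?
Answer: -576722/151925 ≈ -3.7961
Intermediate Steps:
X = -6077 (X = 2 - (-10307 - 1*(-16386)) = 2 - (-10307 + 16386) = 2 - 1*6079 = 2 - 6079 = -6077)
40480/X - 42260/(-14750) = 40480/(-6077) - 42260/(-14750) = 40480*(-1/6077) - 42260*(-1/14750) = -40480/6077 + 4226/1475 = -576722/151925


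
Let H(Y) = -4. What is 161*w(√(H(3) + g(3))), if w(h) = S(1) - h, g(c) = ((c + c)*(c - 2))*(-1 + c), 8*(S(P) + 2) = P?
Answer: -2415/8 - 322*√2 ≈ -757.25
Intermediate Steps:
S(P) = -2 + P/8
g(c) = 2*c*(-1 + c)*(-2 + c) (g(c) = ((2*c)*(-2 + c))*(-1 + c) = (2*c*(-2 + c))*(-1 + c) = 2*c*(-1 + c)*(-2 + c))
w(h) = -15/8 - h (w(h) = (-2 + (⅛)*1) - h = (-2 + ⅛) - h = -15/8 - h)
161*w(√(H(3) + g(3))) = 161*(-15/8 - √(-4 + 2*3*(2 + 3² - 3*3))) = 161*(-15/8 - √(-4 + 2*3*(2 + 9 - 9))) = 161*(-15/8 - √(-4 + 2*3*2)) = 161*(-15/8 - √(-4 + 12)) = 161*(-15/8 - √8) = 161*(-15/8 - 2*√2) = -2415/8 - 322*√2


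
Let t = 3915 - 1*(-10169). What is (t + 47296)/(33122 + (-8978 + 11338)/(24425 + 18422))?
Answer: 1314974430/709590347 ≈ 1.8531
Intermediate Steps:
t = 14084 (t = 3915 + 10169 = 14084)
(t + 47296)/(33122 + (-8978 + 11338)/(24425 + 18422)) = (14084 + 47296)/(33122 + (-8978 + 11338)/(24425 + 18422)) = 61380/(33122 + 2360/42847) = 61380/(1419180694/42847) = 61380*(42847/1419180694) = 1314974430/709590347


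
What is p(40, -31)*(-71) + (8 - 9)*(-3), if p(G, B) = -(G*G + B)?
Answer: 111402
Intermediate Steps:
p(G, B) = -B - G**2 (p(G, B) = -(G**2 + B) = -(B + G**2) = -B - G**2)
p(40, -31)*(-71) + (8 - 9)*(-3) = (-1*(-31) - 1*40**2)*(-71) + (8 - 9)*(-3) = (31 - 1*1600)*(-71) - 1*(-3) = (31 - 1600)*(-71) + 3 = -1569*(-71) + 3 = 111399 + 3 = 111402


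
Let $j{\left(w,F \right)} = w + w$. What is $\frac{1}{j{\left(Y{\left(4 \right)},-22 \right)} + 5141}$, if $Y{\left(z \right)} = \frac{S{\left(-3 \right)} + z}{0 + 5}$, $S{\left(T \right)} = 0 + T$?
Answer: $\frac{5}{25707} \approx 0.0001945$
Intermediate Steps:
$S{\left(T \right)} = T$
$Y{\left(z \right)} = - \frac{3}{5} + \frac{z}{5}$ ($Y{\left(z \right)} = \frac{-3 + z}{0 + 5} = \frac{-3 + z}{5} = \left(-3 + z\right) \frac{1}{5} = - \frac{3}{5} + \frac{z}{5}$)
$j{\left(w,F \right)} = 2 w$
$\frac{1}{j{\left(Y{\left(4 \right)},-22 \right)} + 5141} = \frac{1}{2 \left(- \frac{3}{5} + \frac{1}{5} \cdot 4\right) + 5141} = \frac{1}{2 \left(- \frac{3}{5} + \frac{4}{5}\right) + 5141} = \frac{1}{2 \cdot \frac{1}{5} + 5141} = \frac{1}{\frac{2}{5} + 5141} = \frac{1}{\frac{25707}{5}} = \frac{5}{25707}$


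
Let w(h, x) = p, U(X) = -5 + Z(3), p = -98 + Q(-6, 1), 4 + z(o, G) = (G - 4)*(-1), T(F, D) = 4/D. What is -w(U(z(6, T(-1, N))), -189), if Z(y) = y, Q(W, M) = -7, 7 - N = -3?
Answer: 105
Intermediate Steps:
N = 10 (N = 7 - 1*(-3) = 7 + 3 = 10)
z(o, G) = -G (z(o, G) = -4 + (G - 4)*(-1) = -4 + (-4 + G)*(-1) = -4 + (4 - G) = -G)
p = -105 (p = -98 - 7 = -105)
U(X) = -2 (U(X) = -5 + 3 = -2)
w(h, x) = -105
-w(U(z(6, T(-1, N))), -189) = -1*(-105) = 105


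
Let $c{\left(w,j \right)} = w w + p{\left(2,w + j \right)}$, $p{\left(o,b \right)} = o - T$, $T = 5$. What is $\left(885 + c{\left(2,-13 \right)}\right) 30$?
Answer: $26580$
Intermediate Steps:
$p{\left(o,b \right)} = -5 + o$ ($p{\left(o,b \right)} = o - 5 = -5 + o$)
$c{\left(w,j \right)} = -3 + w^{2}$ ($c{\left(w,j \right)} = w w + \left(-5 + 2\right) = w^{2} - 3 = -3 + w^{2}$)
$\left(885 + c{\left(2,-13 \right)}\right) 30 = \left(885 - \left(3 - 2^{2}\right)\right) 30 = \left(885 + \left(-3 + 4\right)\right) 30 = \left(885 + 1\right) 30 = 886 \cdot 30 = 26580$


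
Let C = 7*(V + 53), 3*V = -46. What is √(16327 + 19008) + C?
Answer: 791/3 + √35335 ≈ 451.64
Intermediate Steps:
V = -46/3 (V = (⅓)*(-46) = -46/3 ≈ -15.333)
C = 791/3 (C = 7*(-46/3 + 53) = 7*(113/3) = 791/3 ≈ 263.67)
√(16327 + 19008) + C = √(16327 + 19008) + 791/3 = √35335 + 791/3 = 791/3 + √35335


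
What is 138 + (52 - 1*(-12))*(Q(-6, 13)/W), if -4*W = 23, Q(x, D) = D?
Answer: -154/23 ≈ -6.6956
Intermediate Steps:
W = -23/4 (W = -¼*23 = -23/4 ≈ -5.7500)
138 + (52 - 1*(-12))*(Q(-6, 13)/W) = 138 + (52 - 1*(-12))*(13/(-23/4)) = 138 + (52 + 12)*(13*(-4/23)) = 138 + 64*(-52/23) = 138 - 3328/23 = -154/23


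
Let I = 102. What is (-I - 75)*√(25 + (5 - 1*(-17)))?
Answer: -177*√47 ≈ -1213.5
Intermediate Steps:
(-I - 75)*√(25 + (5 - 1*(-17))) = (-1*102 - 75)*√(25 + (5 - 1*(-17))) = (-102 - 75)*√(25 + (5 + 17)) = -177*√(25 + 22) = -177*√47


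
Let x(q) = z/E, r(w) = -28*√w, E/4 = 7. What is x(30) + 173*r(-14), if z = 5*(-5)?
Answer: -25/28 - 4844*I*√14 ≈ -0.89286 - 18125.0*I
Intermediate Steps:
z = -25
E = 28 (E = 4*7 = 28)
x(q) = -25/28
x(30) + 173*r(-14) = -25/28 + 173*(-28*I*√14) = -25/28 - 4844*I*√14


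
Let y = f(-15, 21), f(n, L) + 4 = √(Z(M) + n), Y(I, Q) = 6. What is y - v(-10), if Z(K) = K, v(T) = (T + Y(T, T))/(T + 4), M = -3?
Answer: -14/3 + 3*I*√2 ≈ -4.6667 + 4.2426*I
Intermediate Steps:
v(T) = (6 + T)/(4 + T) (v(T) = (T + 6)/(T + 4) = (6 + T)/(4 + T))
f(n, L) = -4 + √(-3 + n)
y = -4 + 3*I*√2 (y = -4 + √(-3 - 15) = -4 + √(-18) = -4 + 3*I*√2 ≈ -4.0 + 4.2426*I)
y - v(-10) = (-4 + 3*I*√2) - (6 - 10)/(4 - 10) = (-4 + 3*I*√2) - (-4)/(-6) = (-4 + 3*I*√2) - (-1)*(-4)/6 = (-4 + 3*I*√2) - 1*⅔ = (-4 + 3*I*√2) - ⅔ = -14/3 + 3*I*√2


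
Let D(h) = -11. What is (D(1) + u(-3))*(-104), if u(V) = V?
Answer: 1456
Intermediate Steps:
(D(1) + u(-3))*(-104) = (-11 - 3)*(-104) = -14*(-104) = 1456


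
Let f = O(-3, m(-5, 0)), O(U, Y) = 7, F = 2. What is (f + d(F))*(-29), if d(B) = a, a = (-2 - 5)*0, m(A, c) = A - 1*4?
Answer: -203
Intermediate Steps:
m(A, c) = -4 + A (m(A, c) = A - 4 = -4 + A)
a = 0 (a = -7*0 = 0)
f = 7
d(B) = 0
(f + d(F))*(-29) = (7 + 0)*(-29) = 7*(-29) = -203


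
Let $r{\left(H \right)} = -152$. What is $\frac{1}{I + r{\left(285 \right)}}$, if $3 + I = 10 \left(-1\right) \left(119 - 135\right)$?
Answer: $\frac{1}{5} \approx 0.2$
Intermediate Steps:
$I = 157$ ($I = -3 + 10 \left(-1\right) \left(119 - 135\right) = -3 - -160 = -3 + 160 = 157$)
$\frac{1}{I + r{\left(285 \right)}} = \frac{1}{157 - 152} = \frac{1}{5}$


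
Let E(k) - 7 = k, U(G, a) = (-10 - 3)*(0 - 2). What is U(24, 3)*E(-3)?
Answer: 104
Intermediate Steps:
U(G, a) = 26 (U(G, a) = -13*(-2) = 26)
E(k) = 7 + k
U(24, 3)*E(-3) = 26*(7 - 3) = 26*4 = 104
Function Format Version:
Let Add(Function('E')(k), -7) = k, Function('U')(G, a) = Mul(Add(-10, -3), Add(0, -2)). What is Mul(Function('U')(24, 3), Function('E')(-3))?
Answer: 104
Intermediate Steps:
Function('U')(G, a) = 26 (Function('U')(G, a) = Mul(-13, -2) = 26)
Function('E')(k) = Add(7, k)
Mul(Function('U')(24, 3), Function('E')(-3)) = Mul(26, Add(7, -3)) = Mul(26, 4) = 104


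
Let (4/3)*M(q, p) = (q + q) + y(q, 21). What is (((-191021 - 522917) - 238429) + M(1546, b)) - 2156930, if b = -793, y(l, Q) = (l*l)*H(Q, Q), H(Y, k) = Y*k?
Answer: 787423889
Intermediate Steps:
y(l, Q) = Q²*l² (y(l, Q) = (l*l)*(Q*Q) = l²*Q² = Q²*l²)
M(q, p) = 3*q/2 + 1323*q²/4 (M(q, p) = 3*((q + q) + 21²*q²)/4 = 3*(2*q + 441*q²)/4 = 3*q/2 + 1323*q²/4)
(((-191021 - 522917) - 238429) + M(1546, b)) - 2156930 = (((-191021 - 522917) - 238429) + (¾)*1546*(2 + 441*1546)) - 2156930 = ((-713938 - 238429) + (¾)*1546*(2 + 681786)) - 2156930 = (-952367 + (¾)*1546*681788) - 2156930 = (-952367 + 790533186) - 2156930 = 789580819 - 2156930 = 787423889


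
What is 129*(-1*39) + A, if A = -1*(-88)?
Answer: -4943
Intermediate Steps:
A = 88
129*(-1*39) + A = 129*(-1*39) + 88 = 129*(-39) + 88 = -5031 + 88 = -4943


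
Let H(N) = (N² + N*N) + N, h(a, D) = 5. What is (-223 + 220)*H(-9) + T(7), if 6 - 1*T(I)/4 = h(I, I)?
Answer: -455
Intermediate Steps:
H(N) = N + 2*N² (H(N) = (N² + N²) + N = 2*N² + N = N + 2*N²)
T(I) = 4 (T(I) = 24 - 4*5 = 24 - 20 = 4)
(-223 + 220)*H(-9) + T(7) = (-223 + 220)*(-9*(1 + 2*(-9))) + 4 = -(-27)*(1 - 18) + 4 = -(-27)*(-17) + 4 = -3*153 + 4 = -459 + 4 = -455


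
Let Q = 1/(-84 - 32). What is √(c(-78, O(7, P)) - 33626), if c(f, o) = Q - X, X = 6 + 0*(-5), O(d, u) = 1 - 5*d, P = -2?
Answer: I*√113138077/58 ≈ 183.39*I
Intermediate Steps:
Q = -1/116 (Q = 1/(-116) = -1/116 ≈ -0.0086207)
X = 6 (X = 6 + 0 = 6)
c(f, o) = -697/116 (c(f, o) = -1/116 - 1*6 = -1/116 - 6 = -697/116)
√(c(-78, O(7, P)) - 33626) = √(-697/116 - 33626) = √(-3901313/116) = I*√113138077/58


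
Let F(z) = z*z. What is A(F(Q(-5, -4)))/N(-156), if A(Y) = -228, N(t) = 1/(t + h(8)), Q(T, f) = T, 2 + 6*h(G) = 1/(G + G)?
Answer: 285133/8 ≈ 35642.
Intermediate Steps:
h(G) = -⅓ + 1/(12*G) (h(G) = -⅓ + 1/(6*(G + G)) = -⅓ + 1/(6*((2*G))) = -⅓ + (1/(2*G))/6 = -⅓ + 1/(12*G))
F(z) = z²
N(t) = 1/(-31/96 + t) (N(t) = 1/(t + (1/12)*(1 - 4*8)/8) = 1/(t + (1/12)*(⅛)*(1 - 32)) = 1/(t + (1/12)*(⅛)*(-31)) = 1/(t - 31/96) = 1/(-31/96 + t))
A(F(Q(-5, -4)))/N(-156) = -228/(96/(-31 + 96*(-156))) = -228/(96/(-31 - 14976)) = -228/(96/(-15007)) = -228/(96*(-1/15007)) = -228/(-96/15007) = -228*(-15007/96) = 285133/8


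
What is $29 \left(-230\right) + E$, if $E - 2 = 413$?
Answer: $-6255$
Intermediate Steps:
$E = 415$ ($E = 2 + 413 = 415$)
$29 \left(-230\right) + E = 29 \left(-230\right) + 415 = -6670 + 415 = -6255$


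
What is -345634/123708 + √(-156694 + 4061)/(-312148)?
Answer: -172817/61854 - I*√152633/312148 ≈ -2.7939 - 0.0012516*I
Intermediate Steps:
-345634/123708 + √(-156694 + 4061)/(-312148) = -345634*1/123708 + √(-152633)*(-1/312148) = -172817/61854 + (I*√152633)*(-1/312148) = -172817/61854 - I*√152633/312148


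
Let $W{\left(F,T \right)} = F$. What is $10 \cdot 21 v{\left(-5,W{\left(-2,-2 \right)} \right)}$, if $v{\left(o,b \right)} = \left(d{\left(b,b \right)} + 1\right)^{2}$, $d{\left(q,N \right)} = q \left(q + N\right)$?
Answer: $17010$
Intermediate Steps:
$d{\left(q,N \right)} = q \left(N + q\right)$
$v{\left(o,b \right)} = \left(1 + 2 b^{2}\right)^{2}$ ($v{\left(o,b \right)} = \left(b \left(b + b\right) + 1\right)^{2} = \left(b 2 b + 1\right)^{2} = \left(2 b^{2} + 1\right)^{2} = \left(1 + 2 b^{2}\right)^{2}$)
$10 \cdot 21 v{\left(-5,W{\left(-2,-2 \right)} \right)} = 10 \cdot 21 \left(1 + 2 \left(-2\right)^{2}\right)^{2} = 210 \left(1 + 2 \cdot 4\right)^{2} = 210 \left(1 + 8\right)^{2} = 210 \cdot 9^{2} = 210 \cdot 81 = 17010$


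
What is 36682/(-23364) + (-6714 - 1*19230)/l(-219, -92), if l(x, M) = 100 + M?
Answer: -37903067/11682 ≈ -3244.6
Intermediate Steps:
36682/(-23364) + (-6714 - 1*19230)/l(-219, -92) = 36682/(-23364) + (-6714 - 1*19230)/(100 - 92) = 36682*(-1/23364) + (-6714 - 19230)/8 = -18341/11682 - 25944*⅛ = -18341/11682 - 3243 = -37903067/11682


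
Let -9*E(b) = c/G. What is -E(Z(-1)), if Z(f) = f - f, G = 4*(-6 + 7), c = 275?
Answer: 275/36 ≈ 7.6389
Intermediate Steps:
G = 4 (G = 4*1 = 4)
Z(f) = 0
E(b) = -275/36 (E(b) = -275/(9*4) = -⅑*275/4 = -275/36)
-E(Z(-1)) = -1*(-275/36) = 275/36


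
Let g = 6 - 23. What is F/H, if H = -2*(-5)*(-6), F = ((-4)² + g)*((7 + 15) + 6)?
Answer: 7/15 ≈ 0.46667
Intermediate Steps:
g = -17
F = -28 (F = ((-4)² - 17)*((7 + 15) + 6) = (16 - 17)*(22 + 6) = -1*28 = -28)
H = -60 (H = 10*(-6) = -60)
F/H = -28/(-60) = -28*(-1/60) = 7/15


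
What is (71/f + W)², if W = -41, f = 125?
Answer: 25542916/15625 ≈ 1634.7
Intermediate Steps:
(71/f + W)² = (71/125 - 41)² = (-5054/125)² = 25542916/15625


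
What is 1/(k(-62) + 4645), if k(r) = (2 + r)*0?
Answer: 1/4645 ≈ 0.00021529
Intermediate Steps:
k(r) = 0
1/(k(-62) + 4645) = 1/(0 + 4645) = 1/4645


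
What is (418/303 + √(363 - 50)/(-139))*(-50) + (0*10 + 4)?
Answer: -19688/303 + 50*√313/139 ≈ -58.613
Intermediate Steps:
(418/303 + √(363 - 50)/(-139))*(-50) + (0*10 + 4) = (418*(1/303) + √313*(-1/139))*(-50) + (0 + 4) = (418/303 - √313/139)*(-50) + 4 = (-20900/303 + 50*√313/139) + 4 = -19688/303 + 50*√313/139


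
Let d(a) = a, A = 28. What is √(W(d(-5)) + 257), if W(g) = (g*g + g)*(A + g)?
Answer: √717 ≈ 26.777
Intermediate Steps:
W(g) = (28 + g)*(g + g²) (W(g) = (g*g + g)*(28 + g) = (g² + g)*(28 + g) = (g + g²)*(28 + g) = (28 + g)*(g + g²))
√(W(d(-5)) + 257) = √(-5*(28 + (-5)² + 29*(-5)) + 257) = √(-5*(28 + 25 - 145) + 257) = √(-5*(-92) + 257) = √(460 + 257) = √717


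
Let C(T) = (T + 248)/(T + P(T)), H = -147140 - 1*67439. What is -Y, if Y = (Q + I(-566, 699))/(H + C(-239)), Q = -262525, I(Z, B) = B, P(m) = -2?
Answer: -31550033/25856774 ≈ -1.2202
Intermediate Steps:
H = -214579 (H = -147140 - 67439 = -214579)
C(T) = (248 + T)/(-2 + T) (C(T) = (T + 248)/(T - 2) = (248 + T)/(-2 + T))
Y = 31550033/25856774 (Y = (-262525 + 699)/(-214579 + (248 - 239)/(-2 - 239)) = -261826/(-214579 + 9/(-241)) = -261826/(-214579 - 1/241*9) = -261826/(-214579 - 9/241) = -261826/(-51713548/241) = -261826*(-241/51713548) = 31550033/25856774 ≈ 1.2202)
-Y = -1*31550033/25856774 = -31550033/25856774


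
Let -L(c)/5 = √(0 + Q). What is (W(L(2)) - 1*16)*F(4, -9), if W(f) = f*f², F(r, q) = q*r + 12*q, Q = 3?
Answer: 2304 + 54000*√3 ≈ 95835.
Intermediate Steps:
L(c) = -5*√3 (L(c) = -5*√(0 + 3) = -5*√3)
F(r, q) = 12*q + q*r
W(f) = f³
(W(L(2)) - 1*16)*F(4, -9) = ((-5*√3)³ - 1*16)*(-9*(12 + 4)) = (-375*√3 - 16)*(-9*16) = (-16 - 375*√3)*(-144) = 2304 + 54000*√3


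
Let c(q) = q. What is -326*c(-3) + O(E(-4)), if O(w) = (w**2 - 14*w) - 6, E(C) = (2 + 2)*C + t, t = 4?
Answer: 1284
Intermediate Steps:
E(C) = 4 + 4*C (E(C) = (2 + 2)*C + 4 = 4*C + 4 = 4 + 4*C)
O(w) = -6 + w**2 - 14*w
-326*c(-3) + O(E(-4)) = -326*(-3) + (-6 + (4 + 4*(-4))**2 - 14*(4 + 4*(-4))) = 978 + (-6 + (4 - 16)**2 - 14*(4 - 16)) = 978 + (-6 + (-12)**2 - 14*(-12)) = 978 + (-6 + 144 + 168) = 978 + 306 = 1284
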